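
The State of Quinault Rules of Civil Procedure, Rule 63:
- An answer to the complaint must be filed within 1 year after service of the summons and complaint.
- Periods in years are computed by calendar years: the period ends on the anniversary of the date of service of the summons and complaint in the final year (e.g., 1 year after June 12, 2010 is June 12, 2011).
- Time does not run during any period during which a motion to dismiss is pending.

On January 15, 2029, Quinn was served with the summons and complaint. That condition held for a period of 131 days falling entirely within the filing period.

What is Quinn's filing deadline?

1 year after January 15, 2029 is January 15, 2030.
Tolling adds 131 days: January 15, 2030 + 131 days = May 26, 2030.

May 26, 2030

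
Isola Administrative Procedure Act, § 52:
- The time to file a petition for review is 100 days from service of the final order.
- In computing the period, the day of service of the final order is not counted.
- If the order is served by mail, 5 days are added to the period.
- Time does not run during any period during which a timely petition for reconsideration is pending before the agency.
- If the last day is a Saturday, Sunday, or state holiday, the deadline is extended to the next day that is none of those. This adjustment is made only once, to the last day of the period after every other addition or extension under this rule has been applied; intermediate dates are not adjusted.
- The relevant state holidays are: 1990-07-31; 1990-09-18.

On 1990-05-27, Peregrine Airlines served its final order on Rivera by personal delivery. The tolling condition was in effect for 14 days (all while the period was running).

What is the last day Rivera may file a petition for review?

September 19, 1990

100 days after 1990-05-27 is September 4, 1990.
Service was not by mail, so no mail extension applies.
Tolling adds 14 days: September 4, 1990 + 14 days = September 18, 1990.
September 18, 1990 is a listed holiday. The next qualifying day is September 19, 1990.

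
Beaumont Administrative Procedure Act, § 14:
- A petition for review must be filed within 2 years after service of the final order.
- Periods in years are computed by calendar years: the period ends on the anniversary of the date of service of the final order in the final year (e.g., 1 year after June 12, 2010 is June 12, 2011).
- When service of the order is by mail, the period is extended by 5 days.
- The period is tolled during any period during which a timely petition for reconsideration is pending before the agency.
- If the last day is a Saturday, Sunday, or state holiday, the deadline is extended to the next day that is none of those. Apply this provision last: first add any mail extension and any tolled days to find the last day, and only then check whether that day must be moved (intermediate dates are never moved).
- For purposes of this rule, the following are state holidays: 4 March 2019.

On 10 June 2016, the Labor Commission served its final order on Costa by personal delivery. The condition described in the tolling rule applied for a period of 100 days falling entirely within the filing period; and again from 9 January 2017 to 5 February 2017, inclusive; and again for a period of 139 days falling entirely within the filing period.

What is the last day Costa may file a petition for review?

2 years after 10 June 2016 is June 10, 2018.
Service was not by mail, so no mail extension applies.
Tolling adds 100 days: June 10, 2018 + 100 days = September 18, 2018.
From January 9, 2017 through February 5, 2017 inclusive is 28 days; tolling adds 28 days: September 18, 2018 + 28 days = October 16, 2018.
Tolling adds 139 days: October 16, 2018 + 139 days = March 4, 2019.
March 4, 2019 is a listed holiday. The next qualifying day is March 5, 2019.

March 5, 2019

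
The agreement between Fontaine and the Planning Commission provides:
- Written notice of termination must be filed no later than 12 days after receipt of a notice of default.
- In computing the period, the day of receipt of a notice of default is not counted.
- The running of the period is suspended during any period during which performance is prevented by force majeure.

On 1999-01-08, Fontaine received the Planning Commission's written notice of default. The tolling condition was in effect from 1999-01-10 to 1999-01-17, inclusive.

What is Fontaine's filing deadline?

12 days after 1999-01-08 is January 20, 1999.
From January 10, 1999 through January 17, 1999 inclusive is 8 days; tolling adds 8 days: January 20, 1999 + 8 days = January 28, 1999.

January 28, 1999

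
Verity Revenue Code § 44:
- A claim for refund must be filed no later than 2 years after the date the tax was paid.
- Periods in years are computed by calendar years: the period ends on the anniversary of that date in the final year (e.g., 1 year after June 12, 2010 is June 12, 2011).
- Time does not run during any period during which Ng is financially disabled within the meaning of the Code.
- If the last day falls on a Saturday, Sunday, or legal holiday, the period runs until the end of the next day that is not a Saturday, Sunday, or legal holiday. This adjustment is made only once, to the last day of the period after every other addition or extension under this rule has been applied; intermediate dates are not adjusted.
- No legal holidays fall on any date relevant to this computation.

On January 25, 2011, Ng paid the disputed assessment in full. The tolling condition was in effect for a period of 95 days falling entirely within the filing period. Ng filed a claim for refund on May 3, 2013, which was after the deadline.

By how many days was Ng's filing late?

2 years after January 25, 2011 is January 25, 2013.
Tolling adds 95 days: January 25, 2013 + 95 days = April 30, 2013.
April 30, 2013 is a Tuesday and not a legal holiday, so no extension applies.
The deadline is April 30, 2013; from April 30, 2013 to May 3, 2013 is 3 days.

3 days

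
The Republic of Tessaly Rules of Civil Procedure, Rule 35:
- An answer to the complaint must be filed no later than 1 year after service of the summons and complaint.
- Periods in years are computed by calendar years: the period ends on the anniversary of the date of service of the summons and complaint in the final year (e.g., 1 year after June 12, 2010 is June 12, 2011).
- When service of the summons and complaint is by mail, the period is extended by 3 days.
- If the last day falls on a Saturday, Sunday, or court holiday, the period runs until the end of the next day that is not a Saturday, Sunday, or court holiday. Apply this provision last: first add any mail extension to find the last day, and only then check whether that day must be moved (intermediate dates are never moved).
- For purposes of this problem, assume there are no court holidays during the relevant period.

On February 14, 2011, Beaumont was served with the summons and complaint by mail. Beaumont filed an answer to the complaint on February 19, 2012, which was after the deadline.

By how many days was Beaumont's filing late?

1 year after February 14, 2011 is February 14, 2012.
Service was by mail, adding 3 days: February 14, 2012 + 3 days = February 17, 2012.
February 17, 2012 is a Friday and not a court holiday, so no extension applies.
The deadline is February 17, 2012; from February 17, 2012 to February 19, 2012 is 2 days.

2 days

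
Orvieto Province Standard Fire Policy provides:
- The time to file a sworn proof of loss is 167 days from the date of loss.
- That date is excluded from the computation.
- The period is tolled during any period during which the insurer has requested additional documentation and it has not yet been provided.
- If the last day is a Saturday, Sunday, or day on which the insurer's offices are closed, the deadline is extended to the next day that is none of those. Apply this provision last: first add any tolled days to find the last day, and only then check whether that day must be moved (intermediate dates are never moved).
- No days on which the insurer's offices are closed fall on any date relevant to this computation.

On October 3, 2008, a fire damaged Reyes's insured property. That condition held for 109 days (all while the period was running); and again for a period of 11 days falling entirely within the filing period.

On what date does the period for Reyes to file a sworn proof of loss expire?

July 17, 2009

167 days after October 3, 2008 is March 19, 2009.
Tolling adds 109 days: March 19, 2009 + 109 days = July 6, 2009.
Tolling adds 11 days: July 6, 2009 + 11 days = July 17, 2009.
July 17, 2009 is a Friday and not a day on which the insurer's offices are closed, so no extension applies.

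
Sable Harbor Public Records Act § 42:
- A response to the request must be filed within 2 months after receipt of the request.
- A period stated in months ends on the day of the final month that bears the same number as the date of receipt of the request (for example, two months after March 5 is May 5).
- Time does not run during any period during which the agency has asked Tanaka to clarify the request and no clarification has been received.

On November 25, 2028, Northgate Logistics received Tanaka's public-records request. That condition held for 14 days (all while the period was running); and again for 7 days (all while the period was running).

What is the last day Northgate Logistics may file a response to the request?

2 months after November 25, 2028 is January 25, 2029.
Tolling adds 14 days: January 25, 2029 + 14 days = February 8, 2029.
Tolling adds 7 days: February 8, 2029 + 7 days = February 15, 2029.

February 15, 2029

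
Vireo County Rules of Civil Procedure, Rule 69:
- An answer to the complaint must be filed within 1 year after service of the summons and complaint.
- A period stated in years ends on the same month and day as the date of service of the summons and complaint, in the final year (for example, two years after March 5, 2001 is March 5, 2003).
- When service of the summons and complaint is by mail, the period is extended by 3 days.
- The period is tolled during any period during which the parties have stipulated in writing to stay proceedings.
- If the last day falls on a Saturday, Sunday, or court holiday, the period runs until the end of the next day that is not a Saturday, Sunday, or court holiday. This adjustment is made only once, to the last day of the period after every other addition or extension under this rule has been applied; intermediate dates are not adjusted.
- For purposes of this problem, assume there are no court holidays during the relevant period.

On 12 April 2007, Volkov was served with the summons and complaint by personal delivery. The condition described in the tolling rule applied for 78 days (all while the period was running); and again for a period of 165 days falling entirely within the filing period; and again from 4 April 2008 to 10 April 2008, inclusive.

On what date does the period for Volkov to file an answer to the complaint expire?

1 year after 12 April 2007 is April 12, 2008.
Service was not by mail, so no mail extension applies.
Tolling adds 78 days: April 12, 2008 + 78 days = June 29, 2008.
Tolling adds 165 days: June 29, 2008 + 165 days = December 11, 2008.
From April 4, 2008 through April 10, 2008 inclusive is 7 days; tolling adds 7 days: December 11, 2008 + 7 days = December 18, 2008.
December 18, 2008 is a Thursday and not a court holiday, so no extension applies.

December 18, 2008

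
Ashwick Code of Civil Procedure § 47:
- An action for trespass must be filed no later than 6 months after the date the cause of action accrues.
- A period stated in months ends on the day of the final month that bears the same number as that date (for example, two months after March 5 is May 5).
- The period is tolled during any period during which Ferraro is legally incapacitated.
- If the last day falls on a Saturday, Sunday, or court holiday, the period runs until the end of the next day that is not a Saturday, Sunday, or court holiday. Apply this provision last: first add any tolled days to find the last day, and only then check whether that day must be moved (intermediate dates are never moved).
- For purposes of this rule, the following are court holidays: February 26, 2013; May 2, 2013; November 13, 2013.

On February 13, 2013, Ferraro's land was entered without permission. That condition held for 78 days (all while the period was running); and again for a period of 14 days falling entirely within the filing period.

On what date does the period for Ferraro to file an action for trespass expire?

November 14, 2013

6 months after February 13, 2013 is August 13, 2013.
Tolling adds 78 days: August 13, 2013 + 78 days = October 30, 2013.
Tolling adds 14 days: October 30, 2013 + 14 days = November 13, 2013.
November 13, 2013 is a listed holiday. The next qualifying day is November 14, 2013.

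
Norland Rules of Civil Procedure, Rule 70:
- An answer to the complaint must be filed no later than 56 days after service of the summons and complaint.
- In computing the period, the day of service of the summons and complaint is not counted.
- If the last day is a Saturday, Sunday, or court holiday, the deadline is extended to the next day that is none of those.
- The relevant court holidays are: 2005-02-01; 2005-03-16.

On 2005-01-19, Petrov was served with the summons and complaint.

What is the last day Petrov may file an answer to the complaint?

56 days after 2005-01-19 is March 16, 2005.
March 16, 2005 is a listed holiday. The next qualifying day is March 17, 2005.

March 17, 2005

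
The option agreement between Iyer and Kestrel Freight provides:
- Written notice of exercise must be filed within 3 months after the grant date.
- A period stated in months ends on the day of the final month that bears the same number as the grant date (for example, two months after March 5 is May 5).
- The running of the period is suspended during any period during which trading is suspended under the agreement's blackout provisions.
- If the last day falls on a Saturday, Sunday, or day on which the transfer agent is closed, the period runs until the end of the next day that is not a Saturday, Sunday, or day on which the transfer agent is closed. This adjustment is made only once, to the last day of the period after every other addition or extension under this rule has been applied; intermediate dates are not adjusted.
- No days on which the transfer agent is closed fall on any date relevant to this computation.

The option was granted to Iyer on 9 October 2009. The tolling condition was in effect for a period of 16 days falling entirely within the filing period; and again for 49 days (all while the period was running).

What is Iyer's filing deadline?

March 15, 2010

3 months after 9 October 2009 is January 9, 2010.
Tolling adds 16 days: January 9, 2010 + 16 days = January 25, 2010.
Tolling adds 49 days: January 25, 2010 + 49 days = March 15, 2010.
March 15, 2010 is a Monday and not a day on which the transfer agent is closed, so no extension applies.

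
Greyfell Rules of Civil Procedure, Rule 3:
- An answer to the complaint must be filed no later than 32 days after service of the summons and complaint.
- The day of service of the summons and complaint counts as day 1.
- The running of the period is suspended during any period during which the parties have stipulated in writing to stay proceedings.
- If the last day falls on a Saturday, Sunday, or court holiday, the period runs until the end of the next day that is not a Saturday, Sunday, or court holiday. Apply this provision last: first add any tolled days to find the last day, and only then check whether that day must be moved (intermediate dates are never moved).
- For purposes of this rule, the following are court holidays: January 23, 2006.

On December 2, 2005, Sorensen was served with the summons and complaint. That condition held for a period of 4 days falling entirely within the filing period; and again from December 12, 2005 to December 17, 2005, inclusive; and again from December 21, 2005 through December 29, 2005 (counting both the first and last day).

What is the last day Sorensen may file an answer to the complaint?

Counting December 2, 2005 as day 1, day 32 is January 2, 2006.
Tolling adds 4 days: January 2, 2006 + 4 days = January 6, 2006.
From December 12, 2005 through December 17, 2005 inclusive is 6 days; tolling adds 6 days: January 6, 2006 + 6 days = January 12, 2006.
From December 21, 2005 through December 29, 2005 inclusive is 9 days; tolling adds 9 days: January 12, 2006 + 9 days = January 21, 2006.
January 21, 2006 is Saturday; January 22, 2006 is Sunday; January 23, 2006 is a listed holiday. The next qualifying day is January 24, 2006.

January 24, 2006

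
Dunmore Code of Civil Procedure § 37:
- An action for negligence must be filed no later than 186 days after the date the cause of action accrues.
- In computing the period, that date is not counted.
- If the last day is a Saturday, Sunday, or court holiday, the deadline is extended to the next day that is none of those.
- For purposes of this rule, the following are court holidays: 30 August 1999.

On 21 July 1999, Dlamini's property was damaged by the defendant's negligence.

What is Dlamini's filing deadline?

186 days after 21 July 1999 is January 23, 2000.
January 23, 2000 is Sunday. The next qualifying day is January 24, 2000.

January 24, 2000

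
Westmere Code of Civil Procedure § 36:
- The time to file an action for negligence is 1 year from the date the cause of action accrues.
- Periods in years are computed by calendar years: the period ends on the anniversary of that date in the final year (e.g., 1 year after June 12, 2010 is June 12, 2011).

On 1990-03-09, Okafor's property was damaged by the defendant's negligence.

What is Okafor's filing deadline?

1 year after 1990-03-09 is March 9, 1991.

March 9, 1991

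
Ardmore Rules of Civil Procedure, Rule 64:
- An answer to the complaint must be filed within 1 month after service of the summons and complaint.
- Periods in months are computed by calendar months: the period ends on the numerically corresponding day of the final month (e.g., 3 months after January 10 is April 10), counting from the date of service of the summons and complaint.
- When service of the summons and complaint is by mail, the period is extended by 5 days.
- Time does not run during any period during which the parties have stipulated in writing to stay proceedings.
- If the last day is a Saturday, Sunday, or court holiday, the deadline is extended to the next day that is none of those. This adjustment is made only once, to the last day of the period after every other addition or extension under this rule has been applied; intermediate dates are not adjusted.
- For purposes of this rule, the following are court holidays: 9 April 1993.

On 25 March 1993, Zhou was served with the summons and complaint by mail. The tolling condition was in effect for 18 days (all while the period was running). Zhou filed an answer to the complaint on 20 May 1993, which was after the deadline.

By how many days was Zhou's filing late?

2 days

1 month after 25 March 1993 is April 25, 1993.
Service was by mail, adding 5 days: April 25, 1993 + 5 days = April 30, 1993.
Tolling adds 18 days: April 30, 1993 + 18 days = May 18, 1993.
May 18, 1993 is a Tuesday and not a court holiday, so no extension applies.
The deadline is May 18, 1993; from May 18, 1993 to May 20, 1993 is 2 days.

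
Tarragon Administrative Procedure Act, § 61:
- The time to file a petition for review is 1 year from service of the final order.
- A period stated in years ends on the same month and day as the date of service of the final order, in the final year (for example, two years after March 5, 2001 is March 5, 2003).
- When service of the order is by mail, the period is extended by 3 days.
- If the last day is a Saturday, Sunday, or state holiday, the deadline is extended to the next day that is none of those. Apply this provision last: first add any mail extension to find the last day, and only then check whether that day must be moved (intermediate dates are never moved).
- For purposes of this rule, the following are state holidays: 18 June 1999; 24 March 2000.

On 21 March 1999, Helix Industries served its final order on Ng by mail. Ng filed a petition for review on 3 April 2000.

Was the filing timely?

No

1 year after 21 March 1999 is March 21, 2000.
Service was by mail, adding 3 days: March 21, 2000 + 3 days = March 24, 2000.
March 24, 2000 is a listed holiday; March 25, 2000 is Saturday; March 26, 2000 is Sunday. The next qualifying day is March 27, 2000.
The deadline is March 27, 2000; the filing on April 3, 2000 is after that date.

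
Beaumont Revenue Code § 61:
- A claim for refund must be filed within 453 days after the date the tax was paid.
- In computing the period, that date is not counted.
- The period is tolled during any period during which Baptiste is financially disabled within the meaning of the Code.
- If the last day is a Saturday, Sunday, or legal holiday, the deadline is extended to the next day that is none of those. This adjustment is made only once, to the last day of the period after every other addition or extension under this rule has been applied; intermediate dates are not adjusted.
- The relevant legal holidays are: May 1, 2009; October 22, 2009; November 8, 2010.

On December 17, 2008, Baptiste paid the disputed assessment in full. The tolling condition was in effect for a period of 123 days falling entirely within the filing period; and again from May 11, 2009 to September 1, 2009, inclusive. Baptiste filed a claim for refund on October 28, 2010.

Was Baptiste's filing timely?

Yes

453 days after December 17, 2008 is March 15, 2010.
Tolling adds 123 days: March 15, 2010 + 123 days = July 16, 2010.
From May 11, 2009 through September 1, 2009 inclusive is 114 days; tolling adds 114 days: July 16, 2010 + 114 days = November 7, 2010.
November 7, 2010 is Sunday; November 8, 2010 is a listed holiday. The next qualifying day is November 9, 2010.
The deadline is November 9, 2010; the filing on October 28, 2010 is on or before that date.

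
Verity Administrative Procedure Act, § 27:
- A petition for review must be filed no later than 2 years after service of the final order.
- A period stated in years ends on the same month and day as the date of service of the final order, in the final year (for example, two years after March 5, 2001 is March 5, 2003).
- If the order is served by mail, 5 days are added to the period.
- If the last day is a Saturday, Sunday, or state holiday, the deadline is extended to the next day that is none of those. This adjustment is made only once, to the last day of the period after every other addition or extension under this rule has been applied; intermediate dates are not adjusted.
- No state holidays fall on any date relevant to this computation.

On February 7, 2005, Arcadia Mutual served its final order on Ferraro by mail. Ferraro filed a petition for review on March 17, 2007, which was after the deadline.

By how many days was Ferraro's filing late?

2 years after February 7, 2005 is February 7, 2007.
Service was by mail, adding 5 days: February 7, 2007 + 5 days = February 12, 2007.
February 12, 2007 is a Monday and not a state holiday, so no extension applies.
The deadline is February 12, 2007; from February 12, 2007 to March 17, 2007 is 33 days.

33 days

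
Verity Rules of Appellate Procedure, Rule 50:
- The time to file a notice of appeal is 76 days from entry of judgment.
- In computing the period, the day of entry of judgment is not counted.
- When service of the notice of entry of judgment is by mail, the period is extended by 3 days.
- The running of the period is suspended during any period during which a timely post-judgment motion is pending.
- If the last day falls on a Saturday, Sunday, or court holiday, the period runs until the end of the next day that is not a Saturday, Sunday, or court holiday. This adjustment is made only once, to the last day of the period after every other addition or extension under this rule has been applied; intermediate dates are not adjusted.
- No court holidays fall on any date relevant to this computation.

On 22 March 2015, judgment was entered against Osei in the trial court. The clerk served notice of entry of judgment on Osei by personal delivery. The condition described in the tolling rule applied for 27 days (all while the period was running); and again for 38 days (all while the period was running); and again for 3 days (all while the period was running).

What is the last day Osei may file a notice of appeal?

76 days after 22 March 2015 is June 6, 2015.
Service was not by mail, so no mail extension applies.
Tolling adds 27 days: June 6, 2015 + 27 days = July 3, 2015.
Tolling adds 38 days: July 3, 2015 + 38 days = August 10, 2015.
Tolling adds 3 days: August 10, 2015 + 3 days = August 13, 2015.
August 13, 2015 is a Thursday and not a court holiday, so no extension applies.

August 13, 2015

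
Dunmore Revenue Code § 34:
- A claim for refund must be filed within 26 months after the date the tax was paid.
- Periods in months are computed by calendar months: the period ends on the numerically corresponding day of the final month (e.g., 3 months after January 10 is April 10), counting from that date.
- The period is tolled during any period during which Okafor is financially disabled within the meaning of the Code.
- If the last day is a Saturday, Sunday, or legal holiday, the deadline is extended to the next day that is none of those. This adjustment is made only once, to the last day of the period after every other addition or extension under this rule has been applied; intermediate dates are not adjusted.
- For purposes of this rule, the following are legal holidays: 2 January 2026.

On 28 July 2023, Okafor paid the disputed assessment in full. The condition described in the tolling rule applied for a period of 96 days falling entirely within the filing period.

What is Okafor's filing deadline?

January 5, 2026

26 months after 28 July 2023 is September 28, 2025.
Tolling adds 96 days: September 28, 2025 + 96 days = January 2, 2026.
January 2, 2026 is a listed holiday; January 3, 2026 is Saturday; January 4, 2026 is Sunday. The next qualifying day is January 5, 2026.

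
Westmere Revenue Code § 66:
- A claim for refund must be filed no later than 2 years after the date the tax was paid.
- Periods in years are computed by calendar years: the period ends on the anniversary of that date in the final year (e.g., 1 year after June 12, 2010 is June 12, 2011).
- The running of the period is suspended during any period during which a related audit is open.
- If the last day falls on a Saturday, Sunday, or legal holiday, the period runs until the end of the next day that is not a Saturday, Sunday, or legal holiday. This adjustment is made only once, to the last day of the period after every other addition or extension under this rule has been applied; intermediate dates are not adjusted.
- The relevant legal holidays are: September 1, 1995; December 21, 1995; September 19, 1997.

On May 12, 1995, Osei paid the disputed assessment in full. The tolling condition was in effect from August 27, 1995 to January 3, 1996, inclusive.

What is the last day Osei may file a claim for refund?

2 years after May 12, 1995 is May 12, 1997.
From August 27, 1995 through January 3, 1996 inclusive is 130 days; tolling adds 130 days: May 12, 1997 + 130 days = September 19, 1997.
September 19, 1997 is a listed holiday; September 20, 1997 is Saturday; September 21, 1997 is Sunday. The next qualifying day is September 22, 1997.

September 22, 1997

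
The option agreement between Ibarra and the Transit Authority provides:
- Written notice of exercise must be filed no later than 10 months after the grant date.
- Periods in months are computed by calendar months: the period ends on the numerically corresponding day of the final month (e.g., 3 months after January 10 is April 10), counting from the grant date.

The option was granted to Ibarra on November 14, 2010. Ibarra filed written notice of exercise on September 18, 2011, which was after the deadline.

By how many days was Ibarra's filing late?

10 months after November 14, 2010 is September 14, 2011.
The deadline is September 14, 2011; from September 14, 2011 to September 18, 2011 is 4 days.

4 days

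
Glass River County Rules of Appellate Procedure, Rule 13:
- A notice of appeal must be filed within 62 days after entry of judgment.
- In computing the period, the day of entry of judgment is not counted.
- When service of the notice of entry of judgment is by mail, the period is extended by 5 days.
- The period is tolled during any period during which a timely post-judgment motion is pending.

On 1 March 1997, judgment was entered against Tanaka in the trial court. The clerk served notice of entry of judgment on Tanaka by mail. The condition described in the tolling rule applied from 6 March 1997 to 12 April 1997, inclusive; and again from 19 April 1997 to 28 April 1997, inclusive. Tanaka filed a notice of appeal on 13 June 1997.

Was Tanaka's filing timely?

Yes

62 days after 1 March 1997 is May 2, 1997.
Service was by mail, adding 5 days: May 2, 1997 + 5 days = May 7, 1997.
From March 6, 1997 through April 12, 1997 inclusive is 38 days; tolling adds 38 days: May 7, 1997 + 38 days = June 14, 1997.
From April 19, 1997 through April 28, 1997 inclusive is 10 days; tolling adds 10 days: June 14, 1997 + 10 days = June 24, 1997.
The deadline is June 24, 1997; the filing on June 13, 1997 is on or before that date.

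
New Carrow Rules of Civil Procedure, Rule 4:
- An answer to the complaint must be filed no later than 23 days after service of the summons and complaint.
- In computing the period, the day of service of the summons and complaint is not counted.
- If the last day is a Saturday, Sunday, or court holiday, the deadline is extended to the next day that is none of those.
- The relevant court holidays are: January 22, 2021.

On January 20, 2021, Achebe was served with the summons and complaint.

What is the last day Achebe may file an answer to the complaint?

23 days after January 20, 2021 is February 12, 2021.
February 12, 2021 is a Friday and not a court holiday, so no extension applies.

February 12, 2021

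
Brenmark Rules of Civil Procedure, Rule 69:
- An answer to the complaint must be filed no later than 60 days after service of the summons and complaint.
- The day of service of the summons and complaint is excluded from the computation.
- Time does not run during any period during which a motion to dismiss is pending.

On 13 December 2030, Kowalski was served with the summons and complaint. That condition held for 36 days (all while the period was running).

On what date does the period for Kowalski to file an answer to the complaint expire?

March 19, 2031

60 days after 13 December 2030 is February 11, 2031.
Tolling adds 36 days: February 11, 2031 + 36 days = March 19, 2031.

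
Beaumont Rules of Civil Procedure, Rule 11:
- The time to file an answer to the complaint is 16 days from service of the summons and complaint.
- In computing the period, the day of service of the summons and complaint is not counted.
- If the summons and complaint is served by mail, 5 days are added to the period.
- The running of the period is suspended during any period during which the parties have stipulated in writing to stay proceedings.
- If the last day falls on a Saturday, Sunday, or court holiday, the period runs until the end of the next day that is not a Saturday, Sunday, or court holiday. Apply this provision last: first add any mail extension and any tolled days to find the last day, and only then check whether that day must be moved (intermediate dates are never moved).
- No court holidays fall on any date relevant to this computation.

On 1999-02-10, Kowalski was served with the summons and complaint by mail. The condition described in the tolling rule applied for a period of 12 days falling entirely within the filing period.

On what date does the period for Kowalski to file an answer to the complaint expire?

March 15, 1999

16 days after 1999-02-10 is February 26, 1999.
Service was by mail, adding 5 days: February 26, 1999 + 5 days = March 3, 1999.
Tolling adds 12 days: March 3, 1999 + 12 days = March 15, 1999.
March 15, 1999 is a Monday and not a court holiday, so no extension applies.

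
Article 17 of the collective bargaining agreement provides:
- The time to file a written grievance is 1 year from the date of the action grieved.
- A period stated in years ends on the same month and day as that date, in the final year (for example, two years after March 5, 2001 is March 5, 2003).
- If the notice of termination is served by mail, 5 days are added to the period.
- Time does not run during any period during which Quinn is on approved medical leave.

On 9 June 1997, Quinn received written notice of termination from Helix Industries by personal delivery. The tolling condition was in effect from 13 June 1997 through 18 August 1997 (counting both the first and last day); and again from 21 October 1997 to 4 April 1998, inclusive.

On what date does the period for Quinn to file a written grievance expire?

January 28, 1999

1 year after 9 June 1997 is June 9, 1998.
Service was not by mail, so no mail extension applies.
From June 13, 1997 through August 18, 1997 inclusive is 67 days; tolling adds 67 days: June 9, 1998 + 67 days = August 15, 1998.
From October 21, 1997 through April 4, 1998 inclusive is 166 days; tolling adds 166 days: August 15, 1998 + 166 days = January 28, 1999.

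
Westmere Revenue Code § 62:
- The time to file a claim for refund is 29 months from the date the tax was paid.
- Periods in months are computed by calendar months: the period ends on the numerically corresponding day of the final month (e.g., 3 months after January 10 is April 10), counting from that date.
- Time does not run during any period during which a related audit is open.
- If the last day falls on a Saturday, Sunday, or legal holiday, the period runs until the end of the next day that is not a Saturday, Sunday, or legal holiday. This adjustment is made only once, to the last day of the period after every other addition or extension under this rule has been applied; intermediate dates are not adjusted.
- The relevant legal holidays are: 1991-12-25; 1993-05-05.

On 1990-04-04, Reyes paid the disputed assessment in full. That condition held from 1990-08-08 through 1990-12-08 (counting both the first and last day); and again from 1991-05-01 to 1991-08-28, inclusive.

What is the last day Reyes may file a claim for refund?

29 months after 1990-04-04 is September 4, 1992.
From August 8, 1990 through December 8, 1990 inclusive is 123 days; tolling adds 123 days: September 4, 1992 + 123 days = January 5, 1993.
From May 1, 1991 through August 28, 1991 inclusive is 120 days; tolling adds 120 days: January 5, 1993 + 120 days = May 5, 1993.
May 5, 1993 is a listed holiday. The next qualifying day is May 6, 1993.

May 6, 1993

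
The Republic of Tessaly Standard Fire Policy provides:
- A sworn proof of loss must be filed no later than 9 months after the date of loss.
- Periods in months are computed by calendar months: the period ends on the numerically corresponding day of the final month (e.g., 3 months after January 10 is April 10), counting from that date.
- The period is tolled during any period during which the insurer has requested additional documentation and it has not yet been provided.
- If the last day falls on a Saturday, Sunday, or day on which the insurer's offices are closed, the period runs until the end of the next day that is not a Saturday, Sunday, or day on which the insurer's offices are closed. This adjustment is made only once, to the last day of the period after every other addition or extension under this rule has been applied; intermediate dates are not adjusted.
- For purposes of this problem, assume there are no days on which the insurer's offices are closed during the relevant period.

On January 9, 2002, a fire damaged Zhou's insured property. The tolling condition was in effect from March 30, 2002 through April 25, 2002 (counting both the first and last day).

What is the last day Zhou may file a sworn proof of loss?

9 months after January 9, 2002 is October 9, 2002.
From March 30, 2002 through April 25, 2002 inclusive is 27 days; tolling adds 27 days: October 9, 2002 + 27 days = November 5, 2002.
November 5, 2002 is a Tuesday and not a day on which the insurer's offices are closed, so no extension applies.

November 5, 2002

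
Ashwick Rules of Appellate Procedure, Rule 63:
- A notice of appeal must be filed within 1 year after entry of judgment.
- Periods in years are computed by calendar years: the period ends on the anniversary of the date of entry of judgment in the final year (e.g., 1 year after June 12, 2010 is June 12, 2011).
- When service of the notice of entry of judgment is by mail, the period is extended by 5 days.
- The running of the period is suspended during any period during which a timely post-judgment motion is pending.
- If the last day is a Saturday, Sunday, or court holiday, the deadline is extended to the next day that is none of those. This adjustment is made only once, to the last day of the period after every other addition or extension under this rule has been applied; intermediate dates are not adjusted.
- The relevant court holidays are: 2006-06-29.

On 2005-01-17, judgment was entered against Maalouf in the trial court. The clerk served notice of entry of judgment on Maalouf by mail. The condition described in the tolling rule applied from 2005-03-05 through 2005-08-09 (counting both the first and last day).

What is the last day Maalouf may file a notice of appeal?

June 30, 2006

1 year after 2005-01-17 is January 17, 2006.
Service was by mail, adding 5 days: January 17, 2006 + 5 days = January 22, 2006.
From March 5, 2005 through August 9, 2005 inclusive is 158 days; tolling adds 158 days: January 22, 2006 + 158 days = June 29, 2006.
June 29, 2006 is a listed holiday. The next qualifying day is June 30, 2006.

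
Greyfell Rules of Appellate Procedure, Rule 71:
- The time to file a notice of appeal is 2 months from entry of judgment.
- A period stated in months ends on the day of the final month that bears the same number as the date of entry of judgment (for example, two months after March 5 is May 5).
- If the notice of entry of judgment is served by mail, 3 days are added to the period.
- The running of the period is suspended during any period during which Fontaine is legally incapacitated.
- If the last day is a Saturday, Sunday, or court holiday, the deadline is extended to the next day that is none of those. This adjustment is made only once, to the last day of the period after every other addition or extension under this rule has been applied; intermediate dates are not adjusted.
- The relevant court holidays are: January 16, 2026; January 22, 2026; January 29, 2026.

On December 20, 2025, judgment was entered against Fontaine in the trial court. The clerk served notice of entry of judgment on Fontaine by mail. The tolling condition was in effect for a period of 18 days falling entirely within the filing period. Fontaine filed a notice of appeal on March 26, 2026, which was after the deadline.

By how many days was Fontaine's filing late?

13 days

2 months after December 20, 2025 is February 20, 2026.
Service was by mail, adding 3 days: February 20, 2026 + 3 days = February 23, 2026.
Tolling adds 18 days: February 23, 2026 + 18 days = March 13, 2026.
March 13, 2026 is a Friday and not a court holiday, so no extension applies.
The deadline is March 13, 2026; from March 13, 2026 to March 26, 2026 is 13 days.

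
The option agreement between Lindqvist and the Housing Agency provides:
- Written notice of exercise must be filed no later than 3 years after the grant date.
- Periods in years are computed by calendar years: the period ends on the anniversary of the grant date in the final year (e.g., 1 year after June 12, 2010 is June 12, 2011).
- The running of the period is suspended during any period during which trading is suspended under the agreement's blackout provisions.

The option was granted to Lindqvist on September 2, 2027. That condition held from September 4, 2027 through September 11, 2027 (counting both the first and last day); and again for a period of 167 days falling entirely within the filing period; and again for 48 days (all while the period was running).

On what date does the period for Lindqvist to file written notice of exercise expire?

April 13, 2031

3 years after September 2, 2027 is September 2, 2030.
From September 4, 2027 through September 11, 2027 inclusive is 8 days; tolling adds 8 days: September 2, 2030 + 8 days = September 10, 2030.
Tolling adds 167 days: September 10, 2030 + 167 days = February 24, 2031.
Tolling adds 48 days: February 24, 2031 + 48 days = April 13, 2031.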